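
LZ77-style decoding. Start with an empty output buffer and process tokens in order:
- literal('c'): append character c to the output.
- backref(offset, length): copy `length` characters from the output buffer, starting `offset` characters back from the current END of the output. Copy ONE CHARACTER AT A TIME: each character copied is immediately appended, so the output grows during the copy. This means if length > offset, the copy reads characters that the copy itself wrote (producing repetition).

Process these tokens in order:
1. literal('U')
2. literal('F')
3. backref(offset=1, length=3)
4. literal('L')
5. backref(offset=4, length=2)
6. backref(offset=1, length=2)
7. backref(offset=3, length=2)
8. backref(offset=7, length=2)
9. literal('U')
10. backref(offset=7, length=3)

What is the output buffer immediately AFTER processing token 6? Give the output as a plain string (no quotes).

Token 1: literal('U'). Output: "U"
Token 2: literal('F'). Output: "UF"
Token 3: backref(off=1, len=3) (overlapping!). Copied 'FFF' from pos 1. Output: "UFFFF"
Token 4: literal('L'). Output: "UFFFFL"
Token 5: backref(off=4, len=2). Copied 'FF' from pos 2. Output: "UFFFFLFF"
Token 6: backref(off=1, len=2) (overlapping!). Copied 'FF' from pos 7. Output: "UFFFFLFFFF"

Answer: UFFFFLFFFF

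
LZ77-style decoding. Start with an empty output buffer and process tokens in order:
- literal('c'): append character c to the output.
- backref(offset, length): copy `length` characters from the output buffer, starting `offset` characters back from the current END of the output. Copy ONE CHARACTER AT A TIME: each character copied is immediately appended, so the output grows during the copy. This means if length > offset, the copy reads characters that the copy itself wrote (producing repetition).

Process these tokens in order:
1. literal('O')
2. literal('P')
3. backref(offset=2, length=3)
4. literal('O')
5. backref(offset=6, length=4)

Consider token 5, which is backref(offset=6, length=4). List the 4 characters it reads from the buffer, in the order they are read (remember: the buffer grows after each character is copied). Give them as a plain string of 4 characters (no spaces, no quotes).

Answer: OPOP

Derivation:
Token 1: literal('O'). Output: "O"
Token 2: literal('P'). Output: "OP"
Token 3: backref(off=2, len=3) (overlapping!). Copied 'OPO' from pos 0. Output: "OPOPO"
Token 4: literal('O'). Output: "OPOPOO"
Token 5: backref(off=6, len=4). Buffer before: "OPOPOO" (len 6)
  byte 1: read out[0]='O', append. Buffer now: "OPOPOOO"
  byte 2: read out[1]='P', append. Buffer now: "OPOPOOOP"
  byte 3: read out[2]='O', append. Buffer now: "OPOPOOOPO"
  byte 4: read out[3]='P', append. Buffer now: "OPOPOOOPOP"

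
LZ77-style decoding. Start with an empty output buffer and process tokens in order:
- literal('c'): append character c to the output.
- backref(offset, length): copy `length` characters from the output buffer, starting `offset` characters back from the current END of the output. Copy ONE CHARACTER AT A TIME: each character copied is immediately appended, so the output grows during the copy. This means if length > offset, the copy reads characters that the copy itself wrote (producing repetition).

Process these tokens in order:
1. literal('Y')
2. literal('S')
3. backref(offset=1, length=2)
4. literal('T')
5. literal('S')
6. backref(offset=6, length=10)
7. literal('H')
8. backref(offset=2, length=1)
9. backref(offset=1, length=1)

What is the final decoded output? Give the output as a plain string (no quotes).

Token 1: literal('Y'). Output: "Y"
Token 2: literal('S'). Output: "YS"
Token 3: backref(off=1, len=2) (overlapping!). Copied 'SS' from pos 1. Output: "YSSS"
Token 4: literal('T'). Output: "YSSST"
Token 5: literal('S'). Output: "YSSSTS"
Token 6: backref(off=6, len=10) (overlapping!). Copied 'YSSSTSYSSS' from pos 0. Output: "YSSSTSYSSSTSYSSS"
Token 7: literal('H'). Output: "YSSSTSYSSSTSYSSSH"
Token 8: backref(off=2, len=1). Copied 'S' from pos 15. Output: "YSSSTSYSSSTSYSSSHS"
Token 9: backref(off=1, len=1). Copied 'S' from pos 17. Output: "YSSSTSYSSSTSYSSSHSS"

Answer: YSSSTSYSSSTSYSSSHSS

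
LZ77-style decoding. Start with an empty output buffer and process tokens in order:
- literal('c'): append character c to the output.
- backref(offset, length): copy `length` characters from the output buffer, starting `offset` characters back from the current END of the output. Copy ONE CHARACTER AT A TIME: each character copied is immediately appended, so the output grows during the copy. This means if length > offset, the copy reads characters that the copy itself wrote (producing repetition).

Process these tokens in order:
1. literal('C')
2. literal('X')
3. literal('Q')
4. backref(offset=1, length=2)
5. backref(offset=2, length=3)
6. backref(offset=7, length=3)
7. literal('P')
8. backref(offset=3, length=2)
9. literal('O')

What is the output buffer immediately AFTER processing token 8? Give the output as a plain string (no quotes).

Answer: CXQQQQQQXQQPQQ

Derivation:
Token 1: literal('C'). Output: "C"
Token 2: literal('X'). Output: "CX"
Token 3: literal('Q'). Output: "CXQ"
Token 4: backref(off=1, len=2) (overlapping!). Copied 'QQ' from pos 2. Output: "CXQQQ"
Token 5: backref(off=2, len=3) (overlapping!). Copied 'QQQ' from pos 3. Output: "CXQQQQQQ"
Token 6: backref(off=7, len=3). Copied 'XQQ' from pos 1. Output: "CXQQQQQQXQQ"
Token 7: literal('P'). Output: "CXQQQQQQXQQP"
Token 8: backref(off=3, len=2). Copied 'QQ' from pos 9. Output: "CXQQQQQQXQQPQQ"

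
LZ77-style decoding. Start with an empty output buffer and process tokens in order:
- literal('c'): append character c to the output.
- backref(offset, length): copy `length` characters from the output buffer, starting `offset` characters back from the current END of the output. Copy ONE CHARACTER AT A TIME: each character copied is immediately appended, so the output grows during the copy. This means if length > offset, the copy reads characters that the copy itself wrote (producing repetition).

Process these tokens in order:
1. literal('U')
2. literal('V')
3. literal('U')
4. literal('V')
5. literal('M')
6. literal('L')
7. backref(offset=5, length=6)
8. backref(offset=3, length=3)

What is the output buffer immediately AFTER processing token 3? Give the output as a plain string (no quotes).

Answer: UVU

Derivation:
Token 1: literal('U'). Output: "U"
Token 2: literal('V'). Output: "UV"
Token 3: literal('U'). Output: "UVU"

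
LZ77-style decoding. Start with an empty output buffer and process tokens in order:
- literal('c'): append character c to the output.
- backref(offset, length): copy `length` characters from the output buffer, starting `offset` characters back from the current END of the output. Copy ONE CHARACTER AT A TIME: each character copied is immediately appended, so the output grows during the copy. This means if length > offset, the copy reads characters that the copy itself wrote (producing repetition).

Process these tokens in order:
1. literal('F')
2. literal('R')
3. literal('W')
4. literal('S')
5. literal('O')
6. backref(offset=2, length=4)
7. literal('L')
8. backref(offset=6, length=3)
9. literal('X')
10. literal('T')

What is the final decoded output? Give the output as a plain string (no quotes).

Token 1: literal('F'). Output: "F"
Token 2: literal('R'). Output: "FR"
Token 3: literal('W'). Output: "FRW"
Token 4: literal('S'). Output: "FRWS"
Token 5: literal('O'). Output: "FRWSO"
Token 6: backref(off=2, len=4) (overlapping!). Copied 'SOSO' from pos 3. Output: "FRWSOSOSO"
Token 7: literal('L'). Output: "FRWSOSOSOL"
Token 8: backref(off=6, len=3). Copied 'OSO' from pos 4. Output: "FRWSOSOSOLOSO"
Token 9: literal('X'). Output: "FRWSOSOSOLOSOX"
Token 10: literal('T'). Output: "FRWSOSOSOLOSOXT"

Answer: FRWSOSOSOLOSOXT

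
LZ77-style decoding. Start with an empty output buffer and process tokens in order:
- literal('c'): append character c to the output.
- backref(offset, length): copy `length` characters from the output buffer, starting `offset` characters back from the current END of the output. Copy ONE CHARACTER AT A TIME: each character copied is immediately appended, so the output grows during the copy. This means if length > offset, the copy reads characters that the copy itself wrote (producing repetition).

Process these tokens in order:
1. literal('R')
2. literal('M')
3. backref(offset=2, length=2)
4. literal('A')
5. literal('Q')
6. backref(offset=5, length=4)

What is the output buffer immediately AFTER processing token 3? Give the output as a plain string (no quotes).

Token 1: literal('R'). Output: "R"
Token 2: literal('M'). Output: "RM"
Token 3: backref(off=2, len=2). Copied 'RM' from pos 0. Output: "RMRM"

Answer: RMRM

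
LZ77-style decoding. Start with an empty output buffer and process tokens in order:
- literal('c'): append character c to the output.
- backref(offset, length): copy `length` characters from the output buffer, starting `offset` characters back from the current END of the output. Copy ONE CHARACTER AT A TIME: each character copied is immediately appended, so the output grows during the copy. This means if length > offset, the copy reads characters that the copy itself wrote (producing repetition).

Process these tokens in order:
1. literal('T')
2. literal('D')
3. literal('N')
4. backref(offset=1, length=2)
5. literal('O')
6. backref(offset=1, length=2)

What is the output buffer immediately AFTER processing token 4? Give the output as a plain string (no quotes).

Answer: TDNNN

Derivation:
Token 1: literal('T'). Output: "T"
Token 2: literal('D'). Output: "TD"
Token 3: literal('N'). Output: "TDN"
Token 4: backref(off=1, len=2) (overlapping!). Copied 'NN' from pos 2. Output: "TDNNN"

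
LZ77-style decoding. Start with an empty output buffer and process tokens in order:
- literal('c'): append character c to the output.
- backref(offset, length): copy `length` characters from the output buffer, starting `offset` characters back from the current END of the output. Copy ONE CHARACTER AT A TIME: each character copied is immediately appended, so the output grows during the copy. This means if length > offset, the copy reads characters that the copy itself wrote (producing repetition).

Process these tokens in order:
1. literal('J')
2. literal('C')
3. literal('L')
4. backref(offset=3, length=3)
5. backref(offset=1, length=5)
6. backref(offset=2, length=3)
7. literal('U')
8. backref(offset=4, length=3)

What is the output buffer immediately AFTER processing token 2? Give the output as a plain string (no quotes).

Answer: JC

Derivation:
Token 1: literal('J'). Output: "J"
Token 2: literal('C'). Output: "JC"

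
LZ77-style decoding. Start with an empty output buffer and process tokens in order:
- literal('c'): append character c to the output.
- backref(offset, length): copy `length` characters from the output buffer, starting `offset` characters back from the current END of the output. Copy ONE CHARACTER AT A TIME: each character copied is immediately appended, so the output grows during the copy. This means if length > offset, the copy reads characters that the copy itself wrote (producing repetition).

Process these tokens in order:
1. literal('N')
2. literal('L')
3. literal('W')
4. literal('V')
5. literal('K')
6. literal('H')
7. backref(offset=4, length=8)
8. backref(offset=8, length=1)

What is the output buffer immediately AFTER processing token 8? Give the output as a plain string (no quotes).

Answer: NLWVKHWVKHWVKHW

Derivation:
Token 1: literal('N'). Output: "N"
Token 2: literal('L'). Output: "NL"
Token 3: literal('W'). Output: "NLW"
Token 4: literal('V'). Output: "NLWV"
Token 5: literal('K'). Output: "NLWVK"
Token 6: literal('H'). Output: "NLWVKH"
Token 7: backref(off=4, len=8) (overlapping!). Copied 'WVKHWVKH' from pos 2. Output: "NLWVKHWVKHWVKH"
Token 8: backref(off=8, len=1). Copied 'W' from pos 6. Output: "NLWVKHWVKHWVKHW"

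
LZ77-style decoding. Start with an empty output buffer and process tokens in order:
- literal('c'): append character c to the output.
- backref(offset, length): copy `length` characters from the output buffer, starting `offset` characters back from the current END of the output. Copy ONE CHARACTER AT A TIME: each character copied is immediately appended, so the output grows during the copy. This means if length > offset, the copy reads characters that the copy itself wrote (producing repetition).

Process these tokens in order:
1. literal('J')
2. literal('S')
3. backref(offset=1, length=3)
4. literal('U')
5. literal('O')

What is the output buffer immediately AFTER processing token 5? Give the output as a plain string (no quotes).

Answer: JSSSSUO

Derivation:
Token 1: literal('J'). Output: "J"
Token 2: literal('S'). Output: "JS"
Token 3: backref(off=1, len=3) (overlapping!). Copied 'SSS' from pos 1. Output: "JSSSS"
Token 4: literal('U'). Output: "JSSSSU"
Token 5: literal('O'). Output: "JSSSSUO"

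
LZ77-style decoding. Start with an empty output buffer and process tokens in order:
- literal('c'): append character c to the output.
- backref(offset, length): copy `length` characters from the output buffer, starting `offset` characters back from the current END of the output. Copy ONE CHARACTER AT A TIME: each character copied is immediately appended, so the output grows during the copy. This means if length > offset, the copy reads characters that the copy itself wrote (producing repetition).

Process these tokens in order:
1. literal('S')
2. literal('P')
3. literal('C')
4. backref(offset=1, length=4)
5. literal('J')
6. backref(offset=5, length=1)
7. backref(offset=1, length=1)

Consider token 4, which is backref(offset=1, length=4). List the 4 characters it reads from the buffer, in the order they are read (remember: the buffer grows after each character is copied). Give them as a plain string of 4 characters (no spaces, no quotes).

Token 1: literal('S'). Output: "S"
Token 2: literal('P'). Output: "SP"
Token 3: literal('C'). Output: "SPC"
Token 4: backref(off=1, len=4). Buffer before: "SPC" (len 3)
  byte 1: read out[2]='C', append. Buffer now: "SPCC"
  byte 2: read out[3]='C', append. Buffer now: "SPCCC"
  byte 3: read out[4]='C', append. Buffer now: "SPCCCC"
  byte 4: read out[5]='C', append. Buffer now: "SPCCCCC"

Answer: CCCC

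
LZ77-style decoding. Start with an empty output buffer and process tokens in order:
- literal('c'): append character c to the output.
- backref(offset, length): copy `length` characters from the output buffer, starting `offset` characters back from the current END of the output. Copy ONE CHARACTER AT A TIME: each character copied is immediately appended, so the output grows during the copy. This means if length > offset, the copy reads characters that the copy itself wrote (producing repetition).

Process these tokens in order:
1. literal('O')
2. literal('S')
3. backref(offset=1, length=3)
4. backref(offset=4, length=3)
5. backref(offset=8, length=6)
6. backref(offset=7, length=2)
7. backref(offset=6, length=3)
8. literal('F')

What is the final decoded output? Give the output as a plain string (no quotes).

Token 1: literal('O'). Output: "O"
Token 2: literal('S'). Output: "OS"
Token 3: backref(off=1, len=3) (overlapping!). Copied 'SSS' from pos 1. Output: "OSSSS"
Token 4: backref(off=4, len=3). Copied 'SSS' from pos 1. Output: "OSSSSSSS"
Token 5: backref(off=8, len=6). Copied 'OSSSSS' from pos 0. Output: "OSSSSSSSOSSSSS"
Token 6: backref(off=7, len=2). Copied 'SO' from pos 7. Output: "OSSSSSSSOSSSSSSO"
Token 7: backref(off=6, len=3). Copied 'SSS' from pos 10. Output: "OSSSSSSSOSSSSSSOSSS"
Token 8: literal('F'). Output: "OSSSSSSSOSSSSSSOSSSF"

Answer: OSSSSSSSOSSSSSSOSSSF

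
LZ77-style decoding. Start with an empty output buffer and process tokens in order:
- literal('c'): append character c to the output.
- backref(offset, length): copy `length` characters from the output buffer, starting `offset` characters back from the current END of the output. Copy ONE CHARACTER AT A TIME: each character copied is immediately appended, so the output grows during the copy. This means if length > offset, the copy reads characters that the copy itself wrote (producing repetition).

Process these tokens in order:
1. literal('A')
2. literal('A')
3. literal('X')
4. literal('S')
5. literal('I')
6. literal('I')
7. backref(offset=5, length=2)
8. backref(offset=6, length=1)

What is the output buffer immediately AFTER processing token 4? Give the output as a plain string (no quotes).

Token 1: literal('A'). Output: "A"
Token 2: literal('A'). Output: "AA"
Token 3: literal('X'). Output: "AAX"
Token 4: literal('S'). Output: "AAXS"

Answer: AAXS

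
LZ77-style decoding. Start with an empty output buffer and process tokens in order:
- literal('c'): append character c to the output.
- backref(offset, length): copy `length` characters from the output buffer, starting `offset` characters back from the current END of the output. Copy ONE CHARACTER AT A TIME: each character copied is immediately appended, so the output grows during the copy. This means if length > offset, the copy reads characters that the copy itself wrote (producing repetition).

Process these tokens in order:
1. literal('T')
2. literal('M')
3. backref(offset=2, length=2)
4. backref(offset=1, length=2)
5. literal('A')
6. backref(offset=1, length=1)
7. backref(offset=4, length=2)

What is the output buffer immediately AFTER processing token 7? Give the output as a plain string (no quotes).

Token 1: literal('T'). Output: "T"
Token 2: literal('M'). Output: "TM"
Token 3: backref(off=2, len=2). Copied 'TM' from pos 0. Output: "TMTM"
Token 4: backref(off=1, len=2) (overlapping!). Copied 'MM' from pos 3. Output: "TMTMMM"
Token 5: literal('A'). Output: "TMTMMMA"
Token 6: backref(off=1, len=1). Copied 'A' from pos 6. Output: "TMTMMMAA"
Token 7: backref(off=4, len=2). Copied 'MM' from pos 4. Output: "TMTMMMAAMM"

Answer: TMTMMMAAMM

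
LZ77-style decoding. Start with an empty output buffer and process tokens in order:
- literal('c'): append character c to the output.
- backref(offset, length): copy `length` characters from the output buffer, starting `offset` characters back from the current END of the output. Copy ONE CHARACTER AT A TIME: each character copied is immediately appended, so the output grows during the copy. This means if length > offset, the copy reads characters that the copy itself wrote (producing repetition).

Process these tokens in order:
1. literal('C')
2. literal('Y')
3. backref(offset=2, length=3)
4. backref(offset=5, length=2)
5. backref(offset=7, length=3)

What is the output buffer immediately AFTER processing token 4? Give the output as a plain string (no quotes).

Answer: CYCYCCY

Derivation:
Token 1: literal('C'). Output: "C"
Token 2: literal('Y'). Output: "CY"
Token 3: backref(off=2, len=3) (overlapping!). Copied 'CYC' from pos 0. Output: "CYCYC"
Token 4: backref(off=5, len=2). Copied 'CY' from pos 0. Output: "CYCYCCY"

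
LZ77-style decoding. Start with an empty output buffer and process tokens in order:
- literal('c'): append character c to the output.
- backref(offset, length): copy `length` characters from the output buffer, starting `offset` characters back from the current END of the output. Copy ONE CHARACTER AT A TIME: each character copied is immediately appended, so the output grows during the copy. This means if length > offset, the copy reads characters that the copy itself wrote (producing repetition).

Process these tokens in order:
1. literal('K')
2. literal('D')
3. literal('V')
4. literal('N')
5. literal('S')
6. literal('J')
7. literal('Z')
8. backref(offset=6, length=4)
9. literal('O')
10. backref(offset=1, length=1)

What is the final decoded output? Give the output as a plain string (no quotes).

Token 1: literal('K'). Output: "K"
Token 2: literal('D'). Output: "KD"
Token 3: literal('V'). Output: "KDV"
Token 4: literal('N'). Output: "KDVN"
Token 5: literal('S'). Output: "KDVNS"
Token 6: literal('J'). Output: "KDVNSJ"
Token 7: literal('Z'). Output: "KDVNSJZ"
Token 8: backref(off=6, len=4). Copied 'DVNS' from pos 1. Output: "KDVNSJZDVNS"
Token 9: literal('O'). Output: "KDVNSJZDVNSO"
Token 10: backref(off=1, len=1). Copied 'O' from pos 11. Output: "KDVNSJZDVNSOO"

Answer: KDVNSJZDVNSOO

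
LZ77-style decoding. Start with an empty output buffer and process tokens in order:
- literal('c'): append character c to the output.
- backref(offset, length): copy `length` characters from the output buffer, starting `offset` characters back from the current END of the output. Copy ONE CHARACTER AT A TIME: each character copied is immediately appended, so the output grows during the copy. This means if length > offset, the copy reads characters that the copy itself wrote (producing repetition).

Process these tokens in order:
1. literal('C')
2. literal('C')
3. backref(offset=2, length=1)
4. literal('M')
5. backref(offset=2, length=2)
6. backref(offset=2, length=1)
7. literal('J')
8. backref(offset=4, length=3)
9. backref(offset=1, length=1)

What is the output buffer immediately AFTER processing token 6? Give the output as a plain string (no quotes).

Answer: CCCMCMC

Derivation:
Token 1: literal('C'). Output: "C"
Token 2: literal('C'). Output: "CC"
Token 3: backref(off=2, len=1). Copied 'C' from pos 0. Output: "CCC"
Token 4: literal('M'). Output: "CCCM"
Token 5: backref(off=2, len=2). Copied 'CM' from pos 2. Output: "CCCMCM"
Token 6: backref(off=2, len=1). Copied 'C' from pos 4. Output: "CCCMCMC"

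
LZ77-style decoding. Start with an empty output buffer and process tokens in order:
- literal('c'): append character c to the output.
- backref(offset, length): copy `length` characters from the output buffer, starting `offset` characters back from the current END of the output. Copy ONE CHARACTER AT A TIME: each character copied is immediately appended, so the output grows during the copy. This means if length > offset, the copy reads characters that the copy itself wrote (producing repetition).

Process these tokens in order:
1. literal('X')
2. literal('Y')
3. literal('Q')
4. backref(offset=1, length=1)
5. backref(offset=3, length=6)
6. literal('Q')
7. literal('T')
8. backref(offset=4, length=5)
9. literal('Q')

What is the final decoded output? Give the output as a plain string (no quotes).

Token 1: literal('X'). Output: "X"
Token 2: literal('Y'). Output: "XY"
Token 3: literal('Q'). Output: "XYQ"
Token 4: backref(off=1, len=1). Copied 'Q' from pos 2. Output: "XYQQ"
Token 5: backref(off=3, len=6) (overlapping!). Copied 'YQQYQQ' from pos 1. Output: "XYQQYQQYQQ"
Token 6: literal('Q'). Output: "XYQQYQQYQQQ"
Token 7: literal('T'). Output: "XYQQYQQYQQQT"
Token 8: backref(off=4, len=5) (overlapping!). Copied 'QQQTQ' from pos 8. Output: "XYQQYQQYQQQTQQQTQ"
Token 9: literal('Q'). Output: "XYQQYQQYQQQTQQQTQQ"

Answer: XYQQYQQYQQQTQQQTQQ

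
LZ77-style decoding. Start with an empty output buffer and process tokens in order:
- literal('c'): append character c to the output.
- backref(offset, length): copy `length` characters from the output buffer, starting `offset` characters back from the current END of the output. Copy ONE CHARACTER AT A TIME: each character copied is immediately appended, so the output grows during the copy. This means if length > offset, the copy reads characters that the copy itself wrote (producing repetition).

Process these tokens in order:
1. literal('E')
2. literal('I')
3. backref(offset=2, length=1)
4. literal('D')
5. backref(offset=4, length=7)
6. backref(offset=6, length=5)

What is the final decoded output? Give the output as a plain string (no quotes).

Token 1: literal('E'). Output: "E"
Token 2: literal('I'). Output: "EI"
Token 3: backref(off=2, len=1). Copied 'E' from pos 0. Output: "EIE"
Token 4: literal('D'). Output: "EIED"
Token 5: backref(off=4, len=7) (overlapping!). Copied 'EIEDEIE' from pos 0. Output: "EIEDEIEDEIE"
Token 6: backref(off=6, len=5). Copied 'IEDEI' from pos 5. Output: "EIEDEIEDEIEIEDEI"

Answer: EIEDEIEDEIEIEDEI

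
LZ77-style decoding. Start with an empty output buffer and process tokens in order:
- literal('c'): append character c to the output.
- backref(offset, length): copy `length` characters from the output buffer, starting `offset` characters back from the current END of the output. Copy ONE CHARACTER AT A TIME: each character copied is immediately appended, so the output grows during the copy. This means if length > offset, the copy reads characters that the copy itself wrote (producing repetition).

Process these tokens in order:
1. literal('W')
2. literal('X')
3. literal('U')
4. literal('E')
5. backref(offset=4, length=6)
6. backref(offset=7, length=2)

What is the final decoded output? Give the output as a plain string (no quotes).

Answer: WXUEWXUEWXEW

Derivation:
Token 1: literal('W'). Output: "W"
Token 2: literal('X'). Output: "WX"
Token 3: literal('U'). Output: "WXU"
Token 4: literal('E'). Output: "WXUE"
Token 5: backref(off=4, len=6) (overlapping!). Copied 'WXUEWX' from pos 0. Output: "WXUEWXUEWX"
Token 6: backref(off=7, len=2). Copied 'EW' from pos 3. Output: "WXUEWXUEWXEW"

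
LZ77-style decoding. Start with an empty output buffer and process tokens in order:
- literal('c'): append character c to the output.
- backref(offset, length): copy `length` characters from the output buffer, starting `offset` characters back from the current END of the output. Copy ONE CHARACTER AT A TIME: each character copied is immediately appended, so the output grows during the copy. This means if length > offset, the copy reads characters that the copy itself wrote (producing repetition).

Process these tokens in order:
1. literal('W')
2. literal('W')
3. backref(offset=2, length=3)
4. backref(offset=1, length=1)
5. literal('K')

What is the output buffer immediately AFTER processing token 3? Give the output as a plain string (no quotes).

Answer: WWWWW

Derivation:
Token 1: literal('W'). Output: "W"
Token 2: literal('W'). Output: "WW"
Token 3: backref(off=2, len=3) (overlapping!). Copied 'WWW' from pos 0. Output: "WWWWW"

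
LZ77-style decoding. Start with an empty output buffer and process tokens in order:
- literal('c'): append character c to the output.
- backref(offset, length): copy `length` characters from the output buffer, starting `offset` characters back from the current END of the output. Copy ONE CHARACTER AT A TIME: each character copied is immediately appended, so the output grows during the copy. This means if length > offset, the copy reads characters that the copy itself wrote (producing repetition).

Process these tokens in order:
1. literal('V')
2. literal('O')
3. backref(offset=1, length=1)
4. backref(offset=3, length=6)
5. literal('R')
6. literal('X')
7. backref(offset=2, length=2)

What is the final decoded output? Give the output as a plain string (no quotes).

Answer: VOOVOOVOORXRX

Derivation:
Token 1: literal('V'). Output: "V"
Token 2: literal('O'). Output: "VO"
Token 3: backref(off=1, len=1). Copied 'O' from pos 1. Output: "VOO"
Token 4: backref(off=3, len=6) (overlapping!). Copied 'VOOVOO' from pos 0. Output: "VOOVOOVOO"
Token 5: literal('R'). Output: "VOOVOOVOOR"
Token 6: literal('X'). Output: "VOOVOOVOORX"
Token 7: backref(off=2, len=2). Copied 'RX' from pos 9. Output: "VOOVOOVOORXRX"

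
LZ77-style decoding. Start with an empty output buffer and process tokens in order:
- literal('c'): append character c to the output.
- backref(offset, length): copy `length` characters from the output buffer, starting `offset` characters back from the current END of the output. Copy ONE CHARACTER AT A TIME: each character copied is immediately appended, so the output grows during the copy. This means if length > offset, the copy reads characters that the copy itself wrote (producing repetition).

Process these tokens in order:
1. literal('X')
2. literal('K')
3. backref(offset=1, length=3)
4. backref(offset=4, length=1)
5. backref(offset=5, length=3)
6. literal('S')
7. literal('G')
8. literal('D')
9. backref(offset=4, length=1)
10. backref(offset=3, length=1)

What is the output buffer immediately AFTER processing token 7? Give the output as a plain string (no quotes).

Token 1: literal('X'). Output: "X"
Token 2: literal('K'). Output: "XK"
Token 3: backref(off=1, len=3) (overlapping!). Copied 'KKK' from pos 1. Output: "XKKKK"
Token 4: backref(off=4, len=1). Copied 'K' from pos 1. Output: "XKKKKK"
Token 5: backref(off=5, len=3). Copied 'KKK' from pos 1. Output: "XKKKKKKKK"
Token 6: literal('S'). Output: "XKKKKKKKKS"
Token 7: literal('G'). Output: "XKKKKKKKKSG"

Answer: XKKKKKKKKSG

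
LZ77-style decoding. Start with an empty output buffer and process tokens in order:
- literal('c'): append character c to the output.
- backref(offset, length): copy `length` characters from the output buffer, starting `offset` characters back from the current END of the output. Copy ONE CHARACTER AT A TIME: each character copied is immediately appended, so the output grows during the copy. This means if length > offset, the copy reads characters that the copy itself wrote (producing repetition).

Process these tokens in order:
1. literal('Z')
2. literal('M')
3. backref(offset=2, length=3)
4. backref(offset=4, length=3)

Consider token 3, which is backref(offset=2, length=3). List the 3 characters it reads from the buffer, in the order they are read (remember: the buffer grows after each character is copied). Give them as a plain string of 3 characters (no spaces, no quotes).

Token 1: literal('Z'). Output: "Z"
Token 2: literal('M'). Output: "ZM"
Token 3: backref(off=2, len=3). Buffer before: "ZM" (len 2)
  byte 1: read out[0]='Z', append. Buffer now: "ZMZ"
  byte 2: read out[1]='M', append. Buffer now: "ZMZM"
  byte 3: read out[2]='Z', append. Buffer now: "ZMZMZ"

Answer: ZMZ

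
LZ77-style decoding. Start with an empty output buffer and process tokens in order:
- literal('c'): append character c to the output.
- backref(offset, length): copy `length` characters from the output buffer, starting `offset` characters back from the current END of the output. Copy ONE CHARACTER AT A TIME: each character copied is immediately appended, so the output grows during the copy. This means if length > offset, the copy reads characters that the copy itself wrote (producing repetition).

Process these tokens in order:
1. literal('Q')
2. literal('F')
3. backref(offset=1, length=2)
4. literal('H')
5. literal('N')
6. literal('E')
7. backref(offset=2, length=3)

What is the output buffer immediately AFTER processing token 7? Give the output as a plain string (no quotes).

Token 1: literal('Q'). Output: "Q"
Token 2: literal('F'). Output: "QF"
Token 3: backref(off=1, len=2) (overlapping!). Copied 'FF' from pos 1. Output: "QFFF"
Token 4: literal('H'). Output: "QFFFH"
Token 5: literal('N'). Output: "QFFFHN"
Token 6: literal('E'). Output: "QFFFHNE"
Token 7: backref(off=2, len=3) (overlapping!). Copied 'NEN' from pos 5. Output: "QFFFHNENEN"

Answer: QFFFHNENEN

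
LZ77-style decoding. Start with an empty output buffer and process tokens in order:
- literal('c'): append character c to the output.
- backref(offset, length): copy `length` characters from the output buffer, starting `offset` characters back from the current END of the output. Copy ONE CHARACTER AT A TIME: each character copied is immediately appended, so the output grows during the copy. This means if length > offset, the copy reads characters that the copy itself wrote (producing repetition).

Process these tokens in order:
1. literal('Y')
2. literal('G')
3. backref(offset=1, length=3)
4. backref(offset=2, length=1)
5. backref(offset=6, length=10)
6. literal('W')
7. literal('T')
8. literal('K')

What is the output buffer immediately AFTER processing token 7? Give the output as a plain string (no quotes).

Token 1: literal('Y'). Output: "Y"
Token 2: literal('G'). Output: "YG"
Token 3: backref(off=1, len=3) (overlapping!). Copied 'GGG' from pos 1. Output: "YGGGG"
Token 4: backref(off=2, len=1). Copied 'G' from pos 3. Output: "YGGGGG"
Token 5: backref(off=6, len=10) (overlapping!). Copied 'YGGGGGYGGG' from pos 0. Output: "YGGGGGYGGGGGYGGG"
Token 6: literal('W'). Output: "YGGGGGYGGGGGYGGGW"
Token 7: literal('T'). Output: "YGGGGGYGGGGGYGGGWT"

Answer: YGGGGGYGGGGGYGGGWT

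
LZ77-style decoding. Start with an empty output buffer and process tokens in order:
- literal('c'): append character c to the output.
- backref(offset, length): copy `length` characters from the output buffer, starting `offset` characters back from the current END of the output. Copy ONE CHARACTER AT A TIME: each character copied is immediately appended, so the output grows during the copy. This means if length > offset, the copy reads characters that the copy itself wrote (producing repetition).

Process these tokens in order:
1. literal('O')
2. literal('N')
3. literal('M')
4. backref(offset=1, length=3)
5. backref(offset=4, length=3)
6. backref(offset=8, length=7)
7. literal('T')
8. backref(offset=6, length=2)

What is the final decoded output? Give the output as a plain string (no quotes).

Answer: ONMMMMMMMNMMMMMMTMM

Derivation:
Token 1: literal('O'). Output: "O"
Token 2: literal('N'). Output: "ON"
Token 3: literal('M'). Output: "ONM"
Token 4: backref(off=1, len=3) (overlapping!). Copied 'MMM' from pos 2. Output: "ONMMMM"
Token 5: backref(off=4, len=3). Copied 'MMM' from pos 2. Output: "ONMMMMMMM"
Token 6: backref(off=8, len=7). Copied 'NMMMMMM' from pos 1. Output: "ONMMMMMMMNMMMMMM"
Token 7: literal('T'). Output: "ONMMMMMMMNMMMMMMT"
Token 8: backref(off=6, len=2). Copied 'MM' from pos 11. Output: "ONMMMMMMMNMMMMMMTMM"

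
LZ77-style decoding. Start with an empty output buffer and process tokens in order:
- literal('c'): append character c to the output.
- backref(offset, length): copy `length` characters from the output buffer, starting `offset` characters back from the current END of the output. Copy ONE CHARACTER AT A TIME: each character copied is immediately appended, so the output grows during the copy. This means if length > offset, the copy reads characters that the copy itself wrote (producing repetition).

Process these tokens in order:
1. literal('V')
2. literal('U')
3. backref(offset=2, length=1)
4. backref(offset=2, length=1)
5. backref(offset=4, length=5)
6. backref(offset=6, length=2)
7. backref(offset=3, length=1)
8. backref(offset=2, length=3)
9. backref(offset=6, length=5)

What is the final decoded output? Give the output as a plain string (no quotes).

Answer: VUVUVUVUVUVVVVVUVVVV

Derivation:
Token 1: literal('V'). Output: "V"
Token 2: literal('U'). Output: "VU"
Token 3: backref(off=2, len=1). Copied 'V' from pos 0. Output: "VUV"
Token 4: backref(off=2, len=1). Copied 'U' from pos 1. Output: "VUVU"
Token 5: backref(off=4, len=5) (overlapping!). Copied 'VUVUV' from pos 0. Output: "VUVUVUVUV"
Token 6: backref(off=6, len=2). Copied 'UV' from pos 3. Output: "VUVUVUVUVUV"
Token 7: backref(off=3, len=1). Copied 'V' from pos 8. Output: "VUVUVUVUVUVV"
Token 8: backref(off=2, len=3) (overlapping!). Copied 'VVV' from pos 10. Output: "VUVUVUVUVUVVVVV"
Token 9: backref(off=6, len=5). Copied 'UVVVV' from pos 9. Output: "VUVUVUVUVUVVVVVUVVVV"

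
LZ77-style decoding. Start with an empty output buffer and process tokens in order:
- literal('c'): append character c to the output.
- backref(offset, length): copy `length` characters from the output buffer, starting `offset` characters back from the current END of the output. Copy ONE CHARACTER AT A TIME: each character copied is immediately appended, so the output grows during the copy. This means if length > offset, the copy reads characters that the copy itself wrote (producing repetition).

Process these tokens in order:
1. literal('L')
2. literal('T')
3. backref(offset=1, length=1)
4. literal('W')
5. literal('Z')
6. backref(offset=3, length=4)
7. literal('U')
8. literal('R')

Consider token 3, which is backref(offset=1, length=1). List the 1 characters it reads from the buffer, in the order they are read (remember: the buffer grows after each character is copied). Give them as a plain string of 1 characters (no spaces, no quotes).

Token 1: literal('L'). Output: "L"
Token 2: literal('T'). Output: "LT"
Token 3: backref(off=1, len=1). Buffer before: "LT" (len 2)
  byte 1: read out[1]='T', append. Buffer now: "LTT"

Answer: T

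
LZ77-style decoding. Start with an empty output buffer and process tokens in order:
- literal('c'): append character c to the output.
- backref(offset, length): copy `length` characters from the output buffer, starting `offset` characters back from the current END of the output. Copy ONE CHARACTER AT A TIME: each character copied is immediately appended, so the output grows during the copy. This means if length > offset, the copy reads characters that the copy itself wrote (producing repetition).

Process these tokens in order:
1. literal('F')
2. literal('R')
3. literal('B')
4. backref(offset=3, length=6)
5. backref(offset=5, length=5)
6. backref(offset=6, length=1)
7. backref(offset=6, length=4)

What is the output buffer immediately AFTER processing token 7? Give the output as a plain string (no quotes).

Answer: FRBFRBFRBRBFRBBRBFR

Derivation:
Token 1: literal('F'). Output: "F"
Token 2: literal('R'). Output: "FR"
Token 3: literal('B'). Output: "FRB"
Token 4: backref(off=3, len=6) (overlapping!). Copied 'FRBFRB' from pos 0. Output: "FRBFRBFRB"
Token 5: backref(off=5, len=5). Copied 'RBFRB' from pos 4. Output: "FRBFRBFRBRBFRB"
Token 6: backref(off=6, len=1). Copied 'B' from pos 8. Output: "FRBFRBFRBRBFRBB"
Token 7: backref(off=6, len=4). Copied 'RBFR' from pos 9. Output: "FRBFRBFRBRBFRBBRBFR"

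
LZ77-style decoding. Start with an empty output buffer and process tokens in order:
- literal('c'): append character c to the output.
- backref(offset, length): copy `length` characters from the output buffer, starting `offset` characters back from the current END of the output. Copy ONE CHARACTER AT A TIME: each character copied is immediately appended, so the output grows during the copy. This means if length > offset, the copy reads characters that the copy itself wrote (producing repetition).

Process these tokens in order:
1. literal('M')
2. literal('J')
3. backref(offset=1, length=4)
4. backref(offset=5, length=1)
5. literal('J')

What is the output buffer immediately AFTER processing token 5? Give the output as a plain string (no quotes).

Token 1: literal('M'). Output: "M"
Token 2: literal('J'). Output: "MJ"
Token 3: backref(off=1, len=4) (overlapping!). Copied 'JJJJ' from pos 1. Output: "MJJJJJ"
Token 4: backref(off=5, len=1). Copied 'J' from pos 1. Output: "MJJJJJJ"
Token 5: literal('J'). Output: "MJJJJJJJ"

Answer: MJJJJJJJ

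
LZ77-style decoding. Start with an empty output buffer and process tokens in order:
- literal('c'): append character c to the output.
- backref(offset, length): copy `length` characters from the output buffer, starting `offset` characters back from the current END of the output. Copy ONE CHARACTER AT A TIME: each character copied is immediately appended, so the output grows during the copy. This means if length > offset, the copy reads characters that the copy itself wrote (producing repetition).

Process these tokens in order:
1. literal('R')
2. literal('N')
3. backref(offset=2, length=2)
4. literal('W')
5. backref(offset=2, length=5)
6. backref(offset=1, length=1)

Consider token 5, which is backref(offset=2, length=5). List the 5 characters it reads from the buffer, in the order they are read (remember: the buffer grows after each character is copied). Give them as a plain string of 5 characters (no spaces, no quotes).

Answer: NWNWN

Derivation:
Token 1: literal('R'). Output: "R"
Token 2: literal('N'). Output: "RN"
Token 3: backref(off=2, len=2). Copied 'RN' from pos 0. Output: "RNRN"
Token 4: literal('W'). Output: "RNRNW"
Token 5: backref(off=2, len=5). Buffer before: "RNRNW" (len 5)
  byte 1: read out[3]='N', append. Buffer now: "RNRNWN"
  byte 2: read out[4]='W', append. Buffer now: "RNRNWNW"
  byte 3: read out[5]='N', append. Buffer now: "RNRNWNWN"
  byte 4: read out[6]='W', append. Buffer now: "RNRNWNWNW"
  byte 5: read out[7]='N', append. Buffer now: "RNRNWNWNWN"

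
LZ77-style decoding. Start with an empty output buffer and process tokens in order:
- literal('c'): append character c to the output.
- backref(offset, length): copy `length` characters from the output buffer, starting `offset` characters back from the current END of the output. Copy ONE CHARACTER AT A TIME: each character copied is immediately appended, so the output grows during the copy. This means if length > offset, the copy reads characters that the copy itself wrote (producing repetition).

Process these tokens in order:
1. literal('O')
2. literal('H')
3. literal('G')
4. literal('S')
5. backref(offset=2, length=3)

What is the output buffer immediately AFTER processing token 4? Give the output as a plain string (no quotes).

Token 1: literal('O'). Output: "O"
Token 2: literal('H'). Output: "OH"
Token 3: literal('G'). Output: "OHG"
Token 4: literal('S'). Output: "OHGS"

Answer: OHGS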